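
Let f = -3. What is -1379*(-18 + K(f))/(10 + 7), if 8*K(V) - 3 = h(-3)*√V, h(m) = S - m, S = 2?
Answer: 194439/136 - 6895*I*√3/136 ≈ 1429.7 - 87.812*I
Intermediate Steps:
h(m) = 2 - m
K(V) = 3/8 + 5*√V/8 (K(V) = 3/8 + ((2 - 1*(-3))*√V)/8 = 3/8 + ((2 + 3)*√V)/8 = 3/8 + (5*√V)/8 = 3/8 + 5*√V/8)
-1379*(-18 + K(f))/(10 + 7) = -1379*(-18 + (3/8 + 5*√(-3)/8))/(10 + 7) = -1379*(-18 + (3/8 + 5*(I*√3)/8))/17 = -1379*(-18 + (3/8 + 5*I*√3/8))/17 = -1379*(-141/8 + 5*I*√3/8)/17 = -1379*(-141/136 + 5*I*√3/136) = 194439/136 - 6895*I*√3/136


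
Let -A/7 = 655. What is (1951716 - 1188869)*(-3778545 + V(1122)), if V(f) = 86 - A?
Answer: -2878888459278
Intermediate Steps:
A = -4585 (A = -7*655 = -4585)
V(f) = 4671 (V(f) = 86 - 1*(-4585) = 86 + 4585 = 4671)
(1951716 - 1188869)*(-3778545 + V(1122)) = (1951716 - 1188869)*(-3778545 + 4671) = 762847*(-3773874) = -2878888459278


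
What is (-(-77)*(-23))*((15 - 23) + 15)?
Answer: -12397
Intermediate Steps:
(-(-77)*(-23))*((15 - 23) + 15) = (-77*23)*(-8 + 15) = -1771*7 = -12397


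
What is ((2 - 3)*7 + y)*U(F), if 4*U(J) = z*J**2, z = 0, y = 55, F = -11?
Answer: 0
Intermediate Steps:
U(J) = 0 (U(J) = (0*J**2)/4 = (1/4)*0 = 0)
((2 - 3)*7 + y)*U(F) = ((2 - 3)*7 + 55)*0 = (-1*7 + 55)*0 = (-7 + 55)*0 = 48*0 = 0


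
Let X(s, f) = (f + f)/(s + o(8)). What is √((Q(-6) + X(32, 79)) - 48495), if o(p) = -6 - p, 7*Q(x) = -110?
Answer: I*√21389354/21 ≈ 220.23*I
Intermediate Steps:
Q(x) = -110/7 (Q(x) = (⅐)*(-110) = -110/7)
X(s, f) = 2*f/(-14 + s) (X(s, f) = (f + f)/(s + (-6 - 1*8)) = (2*f)/(s + (-6 - 8)) = (2*f)/(s - 14) = (2*f)/(-14 + s) = 2*f/(-14 + s))
√((Q(-6) + X(32, 79)) - 48495) = √((-110/7 + 2*79/(-14 + 32)) - 48495) = √((-110/7 + 2*79/18) - 48495) = √((-110/7 + 2*79*(1/18)) - 48495) = √((-110/7 + 79/9) - 48495) = √(-437/63 - 48495) = √(-3055622/63) = I*√21389354/21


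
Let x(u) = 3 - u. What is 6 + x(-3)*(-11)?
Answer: -60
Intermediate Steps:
6 + x(-3)*(-11) = 6 + (3 - 1*(-3))*(-11) = 6 + (3 + 3)*(-11) = 6 + 6*(-11) = 6 - 66 = -60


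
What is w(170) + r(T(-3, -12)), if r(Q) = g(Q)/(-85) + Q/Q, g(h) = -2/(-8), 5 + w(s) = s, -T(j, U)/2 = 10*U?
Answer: 56439/340 ≈ 166.00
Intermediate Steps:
T(j, U) = -20*U
w(s) = -5 + s
g(h) = ¼ (g(h) = -2*(-⅛) = ¼)
r(Q) = 339/340 (r(Q) = (¼)/(-85) + Q/Q = (¼)*(-1/85) + 1 = -1/340 + 1 = 339/340)
w(170) + r(T(-3, -12)) = (-5 + 170) + 339/340 = 165 + 339/340 = 56439/340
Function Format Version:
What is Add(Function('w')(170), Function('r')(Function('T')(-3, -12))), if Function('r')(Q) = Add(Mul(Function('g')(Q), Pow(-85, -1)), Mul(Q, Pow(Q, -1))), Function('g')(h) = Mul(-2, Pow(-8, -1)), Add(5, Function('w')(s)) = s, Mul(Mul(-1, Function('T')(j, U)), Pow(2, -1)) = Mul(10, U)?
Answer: Rational(56439, 340) ≈ 166.00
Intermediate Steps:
Function('T')(j, U) = Mul(-20, U) (Function('T')(j, U) = Mul(-2, Mul(10, U)) = Mul(-20, U))
Function('w')(s) = Add(-5, s)
Function('g')(h) = Rational(1, 4) (Function('g')(h) = Mul(-2, Rational(-1, 8)) = Rational(1, 4))
Function('r')(Q) = Rational(339, 340) (Function('r')(Q) = Add(Mul(Rational(1, 4), Pow(-85, -1)), Mul(Q, Pow(Q, -1))) = Add(Mul(Rational(1, 4), Rational(-1, 85)), 1) = Add(Rational(-1, 340), 1) = Rational(339, 340))
Add(Function('w')(170), Function('r')(Function('T')(-3, -12))) = Add(Add(-5, 170), Rational(339, 340)) = Add(165, Rational(339, 340)) = Rational(56439, 340)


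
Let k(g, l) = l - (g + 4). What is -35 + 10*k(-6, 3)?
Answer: 15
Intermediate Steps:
k(g, l) = -4 + l - g (k(g, l) = l - (4 + g) = l + (-4 - g) = -4 + l - g)
-35 + 10*k(-6, 3) = -35 + 10*(-4 + 3 - 1*(-6)) = -35 + 10*(-4 + 3 + 6) = -35 + 10*5 = -35 + 50 = 15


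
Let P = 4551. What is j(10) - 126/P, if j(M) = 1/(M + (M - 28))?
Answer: -1853/12136 ≈ -0.15269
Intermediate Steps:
j(M) = 1/(-28 + 2*M) (j(M) = 1/(M + (-28 + M)) = 1/(-28 + 2*M))
j(10) - 126/P = 1/(2*(-14 + 10)) - 126/4551 = (1/2)/(-4) - 126/4551 = (1/2)*(-1/4) - 1*42/1517 = -1/8 - 42/1517 = -1853/12136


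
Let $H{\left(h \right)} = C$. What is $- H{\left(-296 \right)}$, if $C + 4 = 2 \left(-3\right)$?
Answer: $10$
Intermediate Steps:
$C = -10$ ($C = -4 + 2 \left(-3\right) = -4 - 6 = -10$)
$H{\left(h \right)} = -10$
$- H{\left(-296 \right)} = \left(-1\right) \left(-10\right) = 10$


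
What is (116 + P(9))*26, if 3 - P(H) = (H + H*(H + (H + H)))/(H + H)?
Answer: 2730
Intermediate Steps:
P(H) = 3 - (H + 3*H²)/(2*H) (P(H) = 3 - (H + H*(H + (H + H)))/(H + H) = 3 - (H + H*(H + 2*H))/(2*H) = 3 - (H + H*(3*H))*1/(2*H) = 3 - (H + 3*H²)*1/(2*H) = 3 - (H + 3*H²)/(2*H))
(116 + P(9))*26 = (116 + (5/2 - 3/2*9))*26 = (116 + (5/2 - 27/2))*26 = (116 - 11)*26 = 105*26 = 2730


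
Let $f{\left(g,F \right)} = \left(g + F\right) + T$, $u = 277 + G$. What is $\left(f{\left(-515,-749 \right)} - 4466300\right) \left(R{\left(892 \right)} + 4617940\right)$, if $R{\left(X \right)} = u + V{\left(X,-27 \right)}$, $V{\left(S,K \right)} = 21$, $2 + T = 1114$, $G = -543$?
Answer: $-20624713068140$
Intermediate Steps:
$T = 1112$ ($T = -2 + 1114 = 1112$)
$u = -266$ ($u = 277 - 543 = -266$)
$R{\left(X \right)} = -245$ ($R{\left(X \right)} = -266 + 21 = -245$)
$f{\left(g,F \right)} = 1112 + F + g$ ($f{\left(g,F \right)} = \left(g + F\right) + 1112 = \left(F + g\right) + 1112 = 1112 + F + g$)
$\left(f{\left(-515,-749 \right)} - 4466300\right) \left(R{\left(892 \right)} + 4617940\right) = \left(\left(1112 - 749 - 515\right) - 4466300\right) \left(-245 + 4617940\right) = \left(-152 - 4466300\right) 4617695 = \left(-4466452\right) 4617695 = -20624713068140$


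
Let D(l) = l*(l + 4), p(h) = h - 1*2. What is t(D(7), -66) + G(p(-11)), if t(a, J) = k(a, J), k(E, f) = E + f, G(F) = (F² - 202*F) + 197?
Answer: 3003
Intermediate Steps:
p(h) = -2 + h (p(h) = h - 2 = -2 + h)
G(F) = 197 + F² - 202*F
D(l) = l*(4 + l)
t(a, J) = J + a (t(a, J) = a + J = J + a)
t(D(7), -66) + G(p(-11)) = (-66 + 7*(4 + 7)) + (197 + (-2 - 11)² - 202*(-2 - 11)) = (-66 + 7*11) + (197 + (-13)² - 202*(-13)) = (-66 + 77) + (197 + 169 + 2626) = 11 + 2992 = 3003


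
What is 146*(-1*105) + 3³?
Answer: -15303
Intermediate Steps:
146*(-1*105) + 3³ = 146*(-105) + 27 = -15330 + 27 = -15303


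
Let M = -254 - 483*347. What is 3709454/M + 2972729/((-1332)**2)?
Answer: -6082414887401/297812369520 ≈ -20.424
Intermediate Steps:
M = -167855 (M = -254 - 167601 = -167855)
3709454/M + 2972729/((-1332)**2) = 3709454/(-167855) + 2972729/((-1332)**2) = 3709454*(-1/167855) + 2972729/1774224 = -3709454/167855 + 2972729*(1/1774224) = -3709454/167855 + 2972729/1774224 = -6082414887401/297812369520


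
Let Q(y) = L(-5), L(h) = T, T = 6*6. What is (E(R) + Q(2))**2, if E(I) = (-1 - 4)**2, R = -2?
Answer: 3721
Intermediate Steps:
T = 36
E(I) = 25 (E(I) = (-5)**2 = 25)
L(h) = 36
Q(y) = 36
(E(R) + Q(2))**2 = (25 + 36)**2 = 61**2 = 3721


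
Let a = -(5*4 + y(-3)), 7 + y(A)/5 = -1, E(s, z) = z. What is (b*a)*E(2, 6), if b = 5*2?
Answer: 1200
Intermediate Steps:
b = 10
y(A) = -40 (y(A) = -35 + 5*(-1) = -35 - 5 = -40)
a = 20 (a = -(5*4 - 40) = -(20 - 40) = -1*(-20) = 20)
(b*a)*E(2, 6) = (10*20)*6 = 200*6 = 1200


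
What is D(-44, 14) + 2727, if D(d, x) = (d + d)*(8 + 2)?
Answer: 1847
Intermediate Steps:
D(d, x) = 20*d (D(d, x) = (2*d)*10 = 20*d)
D(-44, 14) + 2727 = 20*(-44) + 2727 = -880 + 2727 = 1847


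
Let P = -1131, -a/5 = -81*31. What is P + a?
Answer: 11424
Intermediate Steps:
a = 12555 (a = -(-405)*31 = -5*(-2511) = 12555)
P + a = -1131 + 12555 = 11424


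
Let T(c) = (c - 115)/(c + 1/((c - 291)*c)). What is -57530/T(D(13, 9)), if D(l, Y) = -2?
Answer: -33683815/34281 ≈ -982.58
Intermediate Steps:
T(c) = (-115 + c)/(c + 1/(c*(-291 + c))) (T(c) = (-115 + c)/(c + 1/((-291 + c)*c)) = (-115 + c)/(c + 1/(c*(-291 + c))))
-57530/T(D(13, 9)) = -57530*(-(1 + (-2)³ - 291*(-2)²)/(2*(33465 + (-2)² - 406*(-2)))) = -57530*(-(1 - 8 - 291*4)/(2*(33465 + 4 + 812))) = -57530/((-2*34281/(1 - 8 - 1164))) = -57530/((-2*34281/(-1171))) = -57530/((-2*(-1/1171)*34281)) = -57530/68562/1171 = -57530*1171/68562 = -33683815/34281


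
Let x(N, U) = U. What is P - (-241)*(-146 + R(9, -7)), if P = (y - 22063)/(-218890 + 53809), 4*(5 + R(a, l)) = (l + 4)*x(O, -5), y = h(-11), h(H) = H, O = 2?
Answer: -7810998191/220108 ≈ -35487.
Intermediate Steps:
y = -11
R(a, l) = -10 - 5*l/4 (R(a, l) = -5 + ((l + 4)*(-5))/4 = -5 + ((4 + l)*(-5))/4 = -5 + (-20 - 5*l)/4 = -5 + (-5 - 5*l/4) = -10 - 5*l/4)
P = 7358/55027 (P = (-11 - 22063)/(-218890 + 53809) = -22074/(-165081) = -22074*(-1/165081) = 7358/55027 ≈ 0.13372)
P - (-241)*(-146 + R(9, -7)) = 7358/55027 - (-241)*(-146 + (-10 - 5/4*(-7))) = 7358/55027 - (-241)*(-146 + (-10 + 35/4)) = 7358/55027 - (-241)*(-146 - 5/4) = 7358/55027 - (-241)*(-589)/4 = 7358/55027 - 1*141949/4 = 7358/55027 - 141949/4 = -7810998191/220108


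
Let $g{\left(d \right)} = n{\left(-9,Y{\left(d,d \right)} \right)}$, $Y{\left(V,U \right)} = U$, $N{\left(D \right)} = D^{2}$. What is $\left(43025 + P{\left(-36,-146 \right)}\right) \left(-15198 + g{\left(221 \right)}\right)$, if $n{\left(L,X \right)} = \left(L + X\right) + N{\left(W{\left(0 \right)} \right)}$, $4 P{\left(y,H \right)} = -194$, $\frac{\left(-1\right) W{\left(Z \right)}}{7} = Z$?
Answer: $-644045829$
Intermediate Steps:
$W{\left(Z \right)} = - 7 Z$
$P{\left(y,H \right)} = - \frac{97}{2}$ ($P{\left(y,H \right)} = \frac{1}{4} \left(-194\right) = - \frac{97}{2}$)
$n{\left(L,X \right)} = L + X$ ($n{\left(L,X \right)} = \left(L + X\right) + \left(\left(-7\right) 0\right)^{2} = \left(L + X\right) + 0^{2} = \left(L + X\right) + 0 = L + X$)
$g{\left(d \right)} = -9 + d$
$\left(43025 + P{\left(-36,-146 \right)}\right) \left(-15198 + g{\left(221 \right)}\right) = \left(43025 - \frac{97}{2}\right) \left(-15198 + \left(-9 + 221\right)\right) = \frac{85953 \left(-15198 + 212\right)}{2} = \frac{85953}{2} \left(-14986\right) = -644045829$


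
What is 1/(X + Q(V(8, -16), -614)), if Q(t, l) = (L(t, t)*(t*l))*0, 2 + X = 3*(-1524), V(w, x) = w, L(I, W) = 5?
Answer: -1/4574 ≈ -0.00021863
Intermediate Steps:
X = -4574 (X = -2 + 3*(-1524) = -2 - 4572 = -4574)
Q(t, l) = 0 (Q(t, l) = (5*(t*l))*0 = (5*(l*t))*0 = (5*l*t)*0 = 0)
1/(X + Q(V(8, -16), -614)) = 1/(-4574 + 0) = 1/(-4574) = -1/4574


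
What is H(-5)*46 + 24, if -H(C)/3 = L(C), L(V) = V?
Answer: 714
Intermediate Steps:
H(C) = -3*C
H(-5)*46 + 24 = -3*(-5)*46 + 24 = 15*46 + 24 = 690 + 24 = 714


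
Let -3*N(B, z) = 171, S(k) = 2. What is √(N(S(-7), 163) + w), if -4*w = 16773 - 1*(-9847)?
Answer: 2*I*√1678 ≈ 81.927*I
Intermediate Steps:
w = -6655 (w = -(16773 - 1*(-9847))/4 = -(16773 + 9847)/4 = -¼*26620 = -6655)
N(B, z) = -57 (N(B, z) = -⅓*171 = -57)
√(N(S(-7), 163) + w) = √(-57 - 6655) = √(-6712) = 2*I*√1678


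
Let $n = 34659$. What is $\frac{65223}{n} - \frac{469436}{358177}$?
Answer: $\frac{787910683}{1379339627} \approx 0.57122$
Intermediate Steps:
$\frac{65223}{n} - \frac{469436}{358177} = \frac{65223}{34659} - \frac{469436}{358177} = 65223 \cdot \frac{1}{34659} - \frac{469436}{358177} = \frac{7247}{3851} - \frac{469436}{358177} = \frac{787910683}{1379339627}$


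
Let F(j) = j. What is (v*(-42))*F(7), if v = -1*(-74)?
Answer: -21756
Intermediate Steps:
v = 74
(v*(-42))*F(7) = (74*(-42))*7 = -3108*7 = -21756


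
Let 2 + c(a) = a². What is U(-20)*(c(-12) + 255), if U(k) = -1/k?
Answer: 397/20 ≈ 19.850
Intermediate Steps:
c(a) = -2 + a²
U(-20)*(c(-12) + 255) = (-1/(-20))*((-2 + (-12)²) + 255) = (-1*(-1/20))*((-2 + 144) + 255) = (142 + 255)/20 = (1/20)*397 = 397/20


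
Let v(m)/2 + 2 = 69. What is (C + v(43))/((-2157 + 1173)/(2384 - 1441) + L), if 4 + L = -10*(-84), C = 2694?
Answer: 16261/4801 ≈ 3.3870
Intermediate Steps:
v(m) = 134 (v(m) = -4 + 2*69 = -4 + 138 = 134)
L = 836 (L = -4 - 10*(-84) = -4 + 840 = 836)
(C + v(43))/((-2157 + 1173)/(2384 - 1441) + L) = (2694 + 134)/((-2157 + 1173)/(2384 - 1441) + 836) = 2828/(-984/943 + 836) = 2828/(-984*1/943 + 836) = 2828/(-24/23 + 836) = 2828/(19204/23) = 2828*(23/19204) = 16261/4801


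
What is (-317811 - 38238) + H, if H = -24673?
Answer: -380722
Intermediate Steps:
(-317811 - 38238) + H = (-317811 - 38238) - 24673 = -356049 - 24673 = -380722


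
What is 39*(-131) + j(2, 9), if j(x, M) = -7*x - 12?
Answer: -5135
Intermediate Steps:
j(x, M) = -12 - 7*x
39*(-131) + j(2, 9) = 39*(-131) + (-12 - 7*2) = -5109 + (-12 - 14) = -5109 - 26 = -5135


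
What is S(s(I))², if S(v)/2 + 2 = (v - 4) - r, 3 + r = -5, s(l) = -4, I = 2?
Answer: 16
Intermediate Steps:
r = -8 (r = -3 - 5 = -8)
S(v) = 4 + 2*v (S(v) = -4 + 2*((v - 4) - 1*(-8)) = -4 + 2*((-4 + v) + 8) = -4 + 2*(4 + v) = -4 + (8 + 2*v) = 4 + 2*v)
S(s(I))² = (4 + 2*(-4))² = (4 - 8)² = (-4)² = 16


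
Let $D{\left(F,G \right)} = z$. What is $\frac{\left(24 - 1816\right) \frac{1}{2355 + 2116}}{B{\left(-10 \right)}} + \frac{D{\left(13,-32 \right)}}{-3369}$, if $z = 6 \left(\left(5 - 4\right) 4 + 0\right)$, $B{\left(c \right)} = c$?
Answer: $\frac{827368}{25104665} \approx 0.032957$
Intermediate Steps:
$z = 24$ ($z = 6 \left(1 \cdot 4 + 0\right) = 6 \left(4 + 0\right) = 6 \cdot 4 = 24$)
$D{\left(F,G \right)} = 24$
$\frac{\left(24 - 1816\right) \frac{1}{2355 + 2116}}{B{\left(-10 \right)}} + \frac{D{\left(13,-32 \right)}}{-3369} = \frac{\left(24 - 1816\right) \frac{1}{2355 + 2116}}{-10} + \frac{24}{-3369} = - \frac{1792}{4471} \left(- \frac{1}{10}\right) + 24 \left(- \frac{1}{3369}\right) = \left(-1792\right) \frac{1}{4471} \left(- \frac{1}{10}\right) - \frac{8}{1123} = \left(- \frac{1792}{4471}\right) \left(- \frac{1}{10}\right) - \frac{8}{1123} = \frac{896}{22355} - \frac{8}{1123} = \frac{827368}{25104665}$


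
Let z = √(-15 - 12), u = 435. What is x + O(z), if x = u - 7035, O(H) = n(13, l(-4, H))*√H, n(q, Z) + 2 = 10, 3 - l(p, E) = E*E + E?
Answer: -6600 + 8*3^(¾)*√I ≈ -6587.1 + 12.895*I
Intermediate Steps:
l(p, E) = 3 - E - E² (l(p, E) = 3 - (E*E + E) = 3 - (E² + E) = 3 - (E + E²) = 3 + (-E - E²) = 3 - E - E²)
n(q, Z) = 8 (n(q, Z) = -2 + 10 = 8)
z = 3*I*√3 (z = √(-27) = 3*I*√3 ≈ 5.1962*I)
O(H) = 8*√H
x = -6600 (x = 435 - 7035 = -6600)
x + O(z) = -6600 + 8*√(3*I*√3) = -6600 + 8*(3^(¾)*√I) = -6600 + 8*3^(¾)*√I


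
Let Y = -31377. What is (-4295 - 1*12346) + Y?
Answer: -48018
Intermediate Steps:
(-4295 - 1*12346) + Y = (-4295 - 1*12346) - 31377 = (-4295 - 12346) - 31377 = -16641 - 31377 = -48018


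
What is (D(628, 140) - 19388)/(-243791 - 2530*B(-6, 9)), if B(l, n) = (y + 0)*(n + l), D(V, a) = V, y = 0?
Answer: 18760/243791 ≈ 0.076951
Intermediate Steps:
B(l, n) = 0 (B(l, n) = (0 + 0)*(n + l) = 0*(l + n) = 0)
(D(628, 140) - 19388)/(-243791 - 2530*B(-6, 9)) = (628 - 19388)/(-243791 - 2530*0) = -18760/(-243791 + 0) = -18760/(-243791) = -18760*(-1/243791) = 18760/243791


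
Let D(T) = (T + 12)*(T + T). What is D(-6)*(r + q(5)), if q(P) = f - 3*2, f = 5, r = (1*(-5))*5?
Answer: 1872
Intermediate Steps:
r = -25 (r = -5*5 = -25)
q(P) = -1 (q(P) = 5 - 3*2 = 5 - 6 = -1)
D(T) = 2*T*(12 + T) (D(T) = (12 + T)*(2*T) = 2*T*(12 + T))
D(-6)*(r + q(5)) = (2*(-6)*(12 - 6))*(-25 - 1) = (2*(-6)*6)*(-26) = -72*(-26) = 1872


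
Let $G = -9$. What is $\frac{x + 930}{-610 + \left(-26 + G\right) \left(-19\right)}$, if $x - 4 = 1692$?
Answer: $\frac{2626}{55} \approx 47.745$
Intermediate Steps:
$x = 1696$ ($x = 4 + 1692 = 1696$)
$\frac{x + 930}{-610 + \left(-26 + G\right) \left(-19\right)} = \frac{1696 + 930}{-610 + \left(-26 - 9\right) \left(-19\right)} = \frac{2626}{-610 - -665} = \frac{2626}{-610 + 665} = \frac{2626}{55}$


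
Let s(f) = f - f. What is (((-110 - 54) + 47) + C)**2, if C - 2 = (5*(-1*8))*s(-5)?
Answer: 13225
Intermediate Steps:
s(f) = 0
C = 2 (C = 2 + (5*(-1*8))*0 = 2 + (5*(-8))*0 = 2 - 40*0 = 2 + 0 = 2)
(((-110 - 54) + 47) + C)**2 = (((-110 - 54) + 47) + 2)**2 = ((-164 + 47) + 2)**2 = (-117 + 2)**2 = (-115)**2 = 13225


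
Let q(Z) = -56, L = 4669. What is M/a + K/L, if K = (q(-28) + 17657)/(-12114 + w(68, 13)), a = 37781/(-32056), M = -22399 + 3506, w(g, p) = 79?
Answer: 34031431216657939/2122967850115 ≈ 16030.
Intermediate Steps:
M = -18893
a = -37781/32056 (a = 37781*(-1/32056) = -37781/32056 ≈ -1.1786)
K = -17601/12035 (K = (-56 + 17657)/(-12114 + 79) = 17601/(-12035) = 17601*(-1/12035) = -17601/12035 ≈ -1.4625)
M/a + K/L = -18893/(-37781/32056) - 17601/12035/4669 = -18893*(-32056/37781) - 17601/12035*1/4669 = 605634008/37781 - 17601/56191415 = 34031431216657939/2122967850115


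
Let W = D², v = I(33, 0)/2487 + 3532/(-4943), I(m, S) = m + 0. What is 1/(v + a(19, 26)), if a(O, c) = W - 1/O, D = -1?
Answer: 77857193/19160001 ≈ 4.0635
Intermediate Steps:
I(m, S) = m
v = -2873655/4097747 (v = 33/2487 + 3532/(-4943) = 33*(1/2487) + 3532*(-1/4943) = 11/829 - 3532/4943 = -2873655/4097747 ≈ -0.70128)
W = 1 (W = (-1)² = 1)
a(O, c) = 1 - 1/O
1/(v + a(19, 26)) = 1/(-2873655/4097747 + (-1 + 19)/19) = 1/(-2873655/4097747 + (1/19)*18) = 1/(-2873655/4097747 + 18/19) = 1/(19160001/77857193) = 77857193/19160001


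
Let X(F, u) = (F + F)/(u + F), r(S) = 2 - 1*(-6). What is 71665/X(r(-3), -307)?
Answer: -21427835/16 ≈ -1.3392e+6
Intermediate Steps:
r(S) = 8 (r(S) = 2 + 6 = 8)
X(F, u) = 2*F/(F + u) (X(F, u) = (2*F)/(F + u) = 2*F/(F + u))
71665/X(r(-3), -307) = 71665/((2*8/(8 - 307))) = 71665/((2*8/(-299))) = 71665/((2*8*(-1/299))) = 71665/(-16/299) = 71665*(-299/16) = -21427835/16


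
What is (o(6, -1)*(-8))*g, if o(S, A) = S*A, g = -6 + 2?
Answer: -192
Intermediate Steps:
g = -4
o(S, A) = A*S
(o(6, -1)*(-8))*g = (-1*6*(-8))*(-4) = -6*(-8)*(-4) = 48*(-4) = -192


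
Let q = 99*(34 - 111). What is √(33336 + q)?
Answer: 3*√2857 ≈ 160.35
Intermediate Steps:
q = -7623 (q = 99*(-77) = -7623)
√(33336 + q) = √(33336 - 7623) = √25713 = 3*√2857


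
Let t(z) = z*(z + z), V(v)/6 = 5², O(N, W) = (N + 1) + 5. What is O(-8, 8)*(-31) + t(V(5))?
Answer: 45062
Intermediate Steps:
O(N, W) = 6 + N (O(N, W) = (1 + N) + 5 = 6 + N)
V(v) = 150 (V(v) = 6*5² = 6*25 = 150)
t(z) = 2*z² (t(z) = z*(2*z) = 2*z²)
O(-8, 8)*(-31) + t(V(5)) = (6 - 8)*(-31) + 2*150² = -2*(-31) + 2*22500 = 62 + 45000 = 45062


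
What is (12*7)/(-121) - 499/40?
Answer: -63739/4840 ≈ -13.169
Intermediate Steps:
(12*7)/(-121) - 499/40 = 84*(-1/121) - 499*1/40 = -84/121 - 499/40 = -63739/4840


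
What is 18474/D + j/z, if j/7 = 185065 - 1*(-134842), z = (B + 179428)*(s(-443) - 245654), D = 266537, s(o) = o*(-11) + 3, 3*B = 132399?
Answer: 993832141276679/14347305684163946 ≈ 0.069270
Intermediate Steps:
B = 44133 (B = (1/3)*132399 = 44133)
s(o) = 3 - 11*o (s(o) = -11*o + 3 = 3 - 11*o)
z = -53828570458 (z = (44133 + 179428)*((3 - 11*(-443)) - 245654) = 223561*((3 + 4873) - 245654) = 223561*(4876 - 245654) = 223561*(-240778) = -53828570458)
j = 2239349 (j = 7*(185065 - 1*(-134842)) = 7*(185065 + 134842) = 7*319907 = 2239349)
18474/D + j/z = 18474/266537 + 2239349/(-53828570458) = 18474*(1/266537) + 2239349*(-1/53828570458) = 18474/266537 - 2239349/53828570458 = 993832141276679/14347305684163946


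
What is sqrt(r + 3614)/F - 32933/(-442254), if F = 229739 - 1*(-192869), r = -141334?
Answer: 32933/442254 + I*sqrt(34430)/211304 ≈ 0.074466 + 0.00087813*I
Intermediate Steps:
F = 422608 (F = 229739 + 192869 = 422608)
sqrt(r + 3614)/F - 32933/(-442254) = sqrt(-141334 + 3614)/422608 - 32933/(-442254) = sqrt(-137720)*(1/422608) - 32933*(-1/442254) = (2*I*sqrt(34430))*(1/422608) + 32933/442254 = I*sqrt(34430)/211304 + 32933/442254 = 32933/442254 + I*sqrt(34430)/211304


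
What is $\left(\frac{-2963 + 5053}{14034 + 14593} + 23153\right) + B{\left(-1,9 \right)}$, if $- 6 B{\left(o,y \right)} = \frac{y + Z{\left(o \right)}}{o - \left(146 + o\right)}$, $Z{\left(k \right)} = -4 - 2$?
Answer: $\frac{193538510759}{8359084} \approx 23153.0$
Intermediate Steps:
$Z{\left(k \right)} = -6$ ($Z{\left(k \right)} = -4 - 2 = -6$)
$B{\left(o,y \right)} = - \frac{1}{146} + \frac{y}{876}$ ($B{\left(o,y \right)} = - \frac{\left(y - 6\right) \frac{1}{o - \left(146 + o\right)}}{6} = - \frac{\left(-6 + y\right) \frac{1}{-146}}{6} = - \frac{\left(-6 + y\right) \left(- \frac{1}{146}\right)}{6} = - \frac{\frac{3}{73} - \frac{y}{146}}{6} = - \frac{1}{146} + \frac{y}{876}$)
$\left(\frac{-2963 + 5053}{14034 + 14593} + 23153\right) + B{\left(-1,9 \right)} = \left(\frac{-2963 + 5053}{14034 + 14593} + 23153\right) + \left(- \frac{1}{146} + \frac{1}{876} \cdot 9\right) = \left(\frac{2090}{28627} + 23153\right) + \left(- \frac{1}{146} + \frac{3}{292}\right) = \left(2090 \cdot \frac{1}{28627} + 23153\right) + \frac{1}{292} = \left(\frac{2090}{28627} + 23153\right) + \frac{1}{292} = \frac{662803021}{28627} + \frac{1}{292} = \frac{193538510759}{8359084}$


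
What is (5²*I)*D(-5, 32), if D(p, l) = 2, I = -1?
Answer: -50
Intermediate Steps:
(5²*I)*D(-5, 32) = (5²*(-1))*2 = (25*(-1))*2 = -25*2 = -50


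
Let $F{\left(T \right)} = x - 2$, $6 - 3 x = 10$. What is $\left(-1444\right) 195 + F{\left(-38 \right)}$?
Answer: $- \frac{844750}{3} \approx -2.8158 \cdot 10^{5}$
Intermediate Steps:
$x = - \frac{4}{3}$ ($x = 2 - \frac{10}{3} = - \frac{4}{3} \approx -1.3333$)
$F{\left(T \right)} = - \frac{10}{3}$ ($F{\left(T \right)} = - \frac{4}{3} - 2 = - \frac{10}{3}$)
$\left(-1444\right) 195 + F{\left(-38 \right)} = \left(-1444\right) 195 - \frac{10}{3} = -281580 - \frac{10}{3} = - \frac{844750}{3}$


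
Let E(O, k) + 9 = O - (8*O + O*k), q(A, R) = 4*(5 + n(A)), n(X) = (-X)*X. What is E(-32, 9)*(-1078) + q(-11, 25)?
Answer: -542698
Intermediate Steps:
n(X) = -X²
q(A, R) = 20 - 4*A² (q(A, R) = 4*(5 - A²) = 20 - 4*A²)
E(O, k) = -9 - 7*O - O*k (E(O, k) = -9 + (O - (8*O + O*k)) = -9 + (O + (-8*O - O*k)) = -9 + (-7*O - O*k) = -9 - 7*O - O*k)
E(-32, 9)*(-1078) + q(-11, 25) = (-9 - 7*(-32) - 1*(-32)*9)*(-1078) + (20 - 4*(-11)²) = (-9 + 224 + 288)*(-1078) + (20 - 4*121) = 503*(-1078) + (20 - 484) = -542234 - 464 = -542698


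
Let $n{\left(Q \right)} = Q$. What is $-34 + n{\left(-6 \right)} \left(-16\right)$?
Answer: $62$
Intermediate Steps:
$-34 + n{\left(-6 \right)} \left(-16\right) = -34 - -96 = -34 + 96 = 62$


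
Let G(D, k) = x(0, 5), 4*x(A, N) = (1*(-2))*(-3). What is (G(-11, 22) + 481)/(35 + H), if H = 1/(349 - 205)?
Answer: 69480/5041 ≈ 13.783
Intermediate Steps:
x(A, N) = 3/2 (x(A, N) = ((1*(-2))*(-3))/4 = (-2*(-3))/4 = (¼)*6 = 3/2)
G(D, k) = 3/2
H = 1/144 ≈ 0.0069444
(G(-11, 22) + 481)/(35 + H) = (3/2 + 481)/(35 + 1/144) = 965/(2*(5041/144)) = (965/2)*(144/5041) = 69480/5041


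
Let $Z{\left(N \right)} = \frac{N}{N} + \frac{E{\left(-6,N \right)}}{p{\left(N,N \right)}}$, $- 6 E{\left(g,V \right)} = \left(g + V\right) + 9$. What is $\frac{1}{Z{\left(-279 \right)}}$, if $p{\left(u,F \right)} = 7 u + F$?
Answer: $\frac{1116}{1093} \approx 1.021$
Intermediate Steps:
$E{\left(g,V \right)} = - \frac{3}{2} - \frac{V}{6} - \frac{g}{6}$ ($E{\left(g,V \right)} = - \frac{\left(g + V\right) + 9}{6} = - \frac{\left(V + g\right) + 9}{6} = - \frac{9 + V + g}{6} = - \frac{3}{2} - \frac{V}{6} - \frac{g}{6}$)
$p{\left(u,F \right)} = F + 7 u$
$Z{\left(N \right)} = 1 + \frac{- \frac{1}{2} - \frac{N}{6}}{8 N}$ ($Z{\left(N \right)} = \frac{N}{N} + \frac{- \frac{3}{2} - \frac{N}{6} - -1}{N + 7 N} = 1 + \frac{- \frac{3}{2} - \frac{N}{6} + 1}{8 N} = 1 + \left(- \frac{1}{2} - \frac{N}{6}\right) \frac{1}{8 N} = 1 + \frac{- \frac{1}{2} - \frac{N}{6}}{8 N}$)
$\frac{1}{Z{\left(-279 \right)}} = \frac{1}{\frac{1}{48} \frac{1}{-279} \left(-3 + 47 \left(-279\right)\right)} = \frac{1}{\frac{1}{48} \left(- \frac{1}{279}\right) \left(-3 - 13113\right)} = \frac{1}{\frac{1}{48} \left(- \frac{1}{279}\right) \left(-13116\right)} = \frac{1}{\frac{1093}{1116}} = \frac{1116}{1093}$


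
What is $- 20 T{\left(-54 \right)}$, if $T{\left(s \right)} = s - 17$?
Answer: $1420$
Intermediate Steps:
$T{\left(s \right)} = -17 + s$
$- 20 T{\left(-54 \right)} = - 20 \left(-17 - 54\right) = \left(-20\right) \left(-71\right) = 1420$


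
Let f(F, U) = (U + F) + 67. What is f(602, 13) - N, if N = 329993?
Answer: -329311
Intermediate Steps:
f(F, U) = 67 + F + U (f(F, U) = (F + U) + 67 = 67 + F + U)
f(602, 13) - N = (67 + 602 + 13) - 1*329993 = 682 - 329993 = -329311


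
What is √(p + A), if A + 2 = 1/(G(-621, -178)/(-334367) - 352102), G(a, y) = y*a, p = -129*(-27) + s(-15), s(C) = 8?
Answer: 7*√246734292553500577197437/58865699986 ≈ 59.068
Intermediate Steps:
p = 3491 (p = -129*(-27) + 8 = 3483 + 8 = 3491)
G(a, y) = a*y
A = -235463134311/117731399972 (A = -2 + 1/(-621*(-178)/(-334367) - 352102) = -2 + 1/(110538*(-1/334367) - 352102) = -2 + 1/(-110538/334367 - 352102) = -2 + 1/(-117731399972/334367) = -2 - 334367/117731399972 = -235463134311/117731399972 ≈ -2.0000)
√(p + A) = √(3491 - 235463134311/117731399972) = √(410764854167941/117731399972) = 7*√246734292553500577197437/58865699986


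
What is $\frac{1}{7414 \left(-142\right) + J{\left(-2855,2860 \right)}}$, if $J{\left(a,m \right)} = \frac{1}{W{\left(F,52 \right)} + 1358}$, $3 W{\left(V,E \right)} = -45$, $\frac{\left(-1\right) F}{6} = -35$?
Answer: $- \frac{1343}{1413894283} \approx -9.4986 \cdot 10^{-7}$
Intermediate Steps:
$F = 210$ ($F = \left(-6\right) \left(-35\right) = 210$)
$W{\left(V,E \right)} = -15$ ($W{\left(V,E \right)} = \frac{1}{3} \left(-45\right) = -15$)
$J{\left(a,m \right)} = \frac{1}{1343}$ ($J{\left(a,m \right)} = \frac{1}{-15 + 1358} = \frac{1}{1343}$)
$\frac{1}{7414 \left(-142\right) + J{\left(-2855,2860 \right)}} = \frac{1}{7414 \left(-142\right) + \frac{1}{1343}} = \frac{1}{-1052788 + \frac{1}{1343}} = \frac{1}{- \frac{1413894283}{1343}} = - \frac{1343}{1413894283}$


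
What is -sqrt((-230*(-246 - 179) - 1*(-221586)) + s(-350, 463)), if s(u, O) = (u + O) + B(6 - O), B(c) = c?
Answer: -4*sqrt(19937) ≈ -564.79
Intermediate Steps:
s(u, O) = 6 + u (s(u, O) = (u + O) + (6 - O) = (O + u) + (6 - O) = 6 + u)
-sqrt((-230*(-246 - 179) - 1*(-221586)) + s(-350, 463)) = -sqrt((-230*(-246 - 179) - 1*(-221586)) + (6 - 350)) = -sqrt((-230*(-425) + 221586) - 344) = -sqrt((97750 + 221586) - 344) = -sqrt(319336 - 344) = -sqrt(318992) = -4*sqrt(19937)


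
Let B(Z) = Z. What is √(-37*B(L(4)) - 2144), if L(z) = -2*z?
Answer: 2*I*√462 ≈ 42.988*I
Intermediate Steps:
√(-37*B(L(4)) - 2144) = √(-(-74)*4 - 2144) = √(-37*(-8) - 2144) = √(296 - 2144) = √(-1848) = 2*I*√462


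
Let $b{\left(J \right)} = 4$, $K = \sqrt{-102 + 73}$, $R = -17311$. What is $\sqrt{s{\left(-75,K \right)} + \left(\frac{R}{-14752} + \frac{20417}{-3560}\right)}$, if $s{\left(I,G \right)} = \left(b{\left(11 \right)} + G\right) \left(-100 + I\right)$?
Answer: $\frac{\sqrt{-1897670662860370 - 471346075480000 i \sqrt{29}}}{1641160} \approx 15.364 - 30.669 i$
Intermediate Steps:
$K = i \sqrt{29}$ ($K = \sqrt{-29} = i \sqrt{29} \approx 5.3852 i$)
$s{\left(I,G \right)} = \left(-100 + I\right) \left(4 + G\right)$ ($s{\left(I,G \right)} = \left(4 + G\right) \left(-100 + I\right) = \left(-100 + I\right) \left(4 + G\right)$)
$\sqrt{s{\left(-75,K \right)} + \left(\frac{R}{-14752} + \frac{20417}{-3560}\right)} = \sqrt{\left(-400 - 100 i \sqrt{29} + 4 \left(-75\right) + i \sqrt{29} \left(-75\right)\right) + \left(- \frac{17311}{-14752} + \frac{20417}{-3560}\right)} = \sqrt{\left(-400 - 100 i \sqrt{29} - 300 - 75 i \sqrt{29}\right) + \left(\left(-17311\right) \left(- \frac{1}{14752}\right) + 20417 \left(- \frac{1}{3560}\right)\right)} = \sqrt{\left(-700 - 175 i \sqrt{29}\right) + \left(\frac{17311}{14752} - \frac{20417}{3560}\right)} = \sqrt{\left(-700 - 175 i \sqrt{29}\right) - \frac{29945553}{6564640}} = \sqrt{- \frac{4625193553}{6564640} - 175 i \sqrt{29}}$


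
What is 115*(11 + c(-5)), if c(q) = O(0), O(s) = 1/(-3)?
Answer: 3680/3 ≈ 1226.7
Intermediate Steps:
O(s) = -1/3
c(q) = -1/3
115*(11 + c(-5)) = 115*(11 - 1/3) = 115*(32/3) = 3680/3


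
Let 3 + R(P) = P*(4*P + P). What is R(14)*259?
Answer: 253043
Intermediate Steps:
R(P) = -3 + 5*P² (R(P) = -3 + P*(4*P + P) = -3 + P*(5*P) = -3 + 5*P²)
R(14)*259 = (-3 + 5*14²)*259 = (-3 + 5*196)*259 = (-3 + 980)*259 = 977*259 = 253043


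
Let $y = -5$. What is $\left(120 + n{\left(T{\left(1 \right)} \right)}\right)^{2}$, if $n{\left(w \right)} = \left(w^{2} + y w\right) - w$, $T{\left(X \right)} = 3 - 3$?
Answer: $14400$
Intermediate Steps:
$T{\left(X \right)} = 0$ ($T{\left(X \right)} = 3 - 3 = 0$)
$n{\left(w \right)} = w^{2} - 6 w$ ($n{\left(w \right)} = \left(w^{2} - 5 w\right) - w = w^{2} - 6 w$)
$\left(120 + n{\left(T{\left(1 \right)} \right)}\right)^{2} = \left(120 + 0 \left(-6 + 0\right)\right)^{2} = \left(120 + 0 \left(-6\right)\right)^{2} = \left(120 + 0\right)^{2} = 120^{2} = 14400$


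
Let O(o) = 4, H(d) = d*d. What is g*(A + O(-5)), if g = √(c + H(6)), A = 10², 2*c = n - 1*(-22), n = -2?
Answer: 104*√46 ≈ 705.36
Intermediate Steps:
H(d) = d²
c = 10 (c = (-2 - 1*(-22))/2 = (-2 + 22)/2 = (½)*20 = 10)
A = 100
g = √46 (g = √(10 + 6²) = √(10 + 36) = √46 ≈ 6.7823)
g*(A + O(-5)) = √46*(100 + 4) = √46*104 = 104*√46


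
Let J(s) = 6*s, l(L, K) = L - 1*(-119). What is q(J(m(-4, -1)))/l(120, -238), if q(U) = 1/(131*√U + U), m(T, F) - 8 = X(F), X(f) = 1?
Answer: -1/4088573 + 131*√6/73594314 ≈ 4.1156e-6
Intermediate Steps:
l(L, K) = 119 + L (l(L, K) = L + 119 = 119 + L)
m(T, F) = 9 (m(T, F) = 8 + 1 = 9)
q(U) = 1/(U + 131*√U)
q(J(m(-4, -1)))/l(120, -238) = 1/((6*9 + 131*√(6*9))*(119 + 120)) = 1/((54 + 131*√54)*239) = (1/239)/(54 + 131*(3*√6)) = (1/239)/(54 + 393*√6) = 1/(239*(54 + 393*√6))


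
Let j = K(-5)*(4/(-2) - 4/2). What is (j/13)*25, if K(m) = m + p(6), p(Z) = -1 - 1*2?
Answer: 800/13 ≈ 61.538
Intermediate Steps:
p(Z) = -3 (p(Z) = -1 - 2 = -3)
K(m) = -3 + m (K(m) = m - 3 = -3 + m)
j = 32 (j = (-3 - 5)*(4/(-2) - 4/2) = -8*(4*(-½) - 4*½) = -8*(-2 - 2) = -8*(-4) = 32)
(j/13)*25 = (32/13)*25 = 800/13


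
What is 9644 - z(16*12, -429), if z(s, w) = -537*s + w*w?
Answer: -71293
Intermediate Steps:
z(s, w) = w² - 537*s (z(s, w) = -537*s + w² = w² - 537*s)
9644 - z(16*12, -429) = 9644 - ((-429)² - 8592*12) = 9644 - (184041 - 537*192) = 9644 - (184041 - 103104) = 9644 - 1*80937 = 9644 - 80937 = -71293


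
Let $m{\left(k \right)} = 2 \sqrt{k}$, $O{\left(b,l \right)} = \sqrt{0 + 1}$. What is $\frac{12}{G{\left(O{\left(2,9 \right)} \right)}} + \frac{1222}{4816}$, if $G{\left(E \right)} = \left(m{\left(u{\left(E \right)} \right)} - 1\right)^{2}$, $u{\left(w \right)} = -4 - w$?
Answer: $\frac{2444 \sqrt{5} + 17287 i}{2408 \left(- 19 i + 4 \sqrt{5}\right)} \approx -0.26327 + 0.24338 i$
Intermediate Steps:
$O{\left(b,l \right)} = 1$ ($O{\left(b,l \right)} = \sqrt{1} = 1$)
$G{\left(E \right)} = \left(-1 + 2 \sqrt{-4 - E}\right)^{2}$ ($G{\left(E \right)} = \left(2 \sqrt{-4 - E} - 1\right)^{2} = \left(-1 + 2 \sqrt{-4 - E}\right)^{2}$)
$\frac{12}{G{\left(O{\left(2,9 \right)} \right)}} + \frac{1222}{4816} = \frac{12}{\left(-1 + 2 \sqrt{-4 - 1}\right)^{2}} + \frac{1222}{4816} = \frac{12}{\left(-1 + 2 \sqrt{-4 - 1}\right)^{2}} + 1222 \cdot \frac{1}{4816} = \frac{12}{\left(-1 + 2 \sqrt{-5}\right)^{2}} + \frac{611}{2408} = \frac{12}{\left(-1 + 2 i \sqrt{5}\right)^{2}} + \frac{611}{2408} = \frac{611}{2408} + \frac{12}{\left(-1 + 2 i \sqrt{5}\right)^{2}}$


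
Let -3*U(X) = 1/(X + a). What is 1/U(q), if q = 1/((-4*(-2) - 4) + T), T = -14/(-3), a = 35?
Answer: -2739/26 ≈ -105.35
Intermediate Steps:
T = 14/3 (T = -14*(-1/3) = 14/3 ≈ 4.6667)
q = 3/26 (q = 1/((-4*(-2) - 4) + 14/3) = 1/((8 - 4) + 14/3) = 1/(4 + 14/3) = 1/(26/3) = 3/26 ≈ 0.11538)
U(X) = -1/(3*(35 + X)) (U(X) = -1/(3*(X + 35)) = -1/(3*(35 + X)))
1/U(q) = 1/(-1/(105 + 3*(3/26))) = 1/(-1/(105 + 9/26)) = 1/(-1/2739/26) = 1/(-1*26/2739) = 1/(-26/2739) = -2739/26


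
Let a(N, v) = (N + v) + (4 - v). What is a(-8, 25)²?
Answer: 16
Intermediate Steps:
a(N, v) = 4 + N
a(-8, 25)² = (4 - 8)² = (-4)² = 16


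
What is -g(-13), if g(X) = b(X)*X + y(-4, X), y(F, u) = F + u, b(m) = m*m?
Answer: 2214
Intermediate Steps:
b(m) = m²
g(X) = -4 + X + X³ (g(X) = X²*X + (-4 + X) = X³ + (-4 + X) = -4 + X + X³)
-g(-13) = -(-4 - 13 + (-13)³) = -(-4 - 13 - 2197) = -1*(-2214) = 2214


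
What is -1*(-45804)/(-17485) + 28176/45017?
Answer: -1569301308/787122245 ≈ -1.9937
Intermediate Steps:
-1*(-45804)/(-17485) + 28176/45017 = 45804*(-1/17485) + 28176*(1/45017) = -45804/17485 + 28176/45017 = -1569301308/787122245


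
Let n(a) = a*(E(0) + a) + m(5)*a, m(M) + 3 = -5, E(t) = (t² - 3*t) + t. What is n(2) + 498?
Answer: 486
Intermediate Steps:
E(t) = t² - 2*t
m(M) = -8 (m(M) = -3 - 5 = -8)
n(a) = a² - 8*a (n(a) = a*(0*(-2 + 0) + a) - 8*a = a*(0*(-2) + a) - 8*a = a*(0 + a) - 8*a = a*a - 8*a = a² - 8*a)
n(2) + 498 = 2*(-8 + 2) + 498 = 2*(-6) + 498 = -12 + 498 = 486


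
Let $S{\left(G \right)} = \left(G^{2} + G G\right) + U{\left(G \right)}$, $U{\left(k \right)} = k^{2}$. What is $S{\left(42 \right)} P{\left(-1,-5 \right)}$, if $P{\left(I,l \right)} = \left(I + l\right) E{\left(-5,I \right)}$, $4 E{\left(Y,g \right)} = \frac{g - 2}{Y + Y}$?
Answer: $- \frac{11907}{5} \approx -2381.4$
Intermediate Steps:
$E{\left(Y,g \right)} = \frac{-2 + g}{8 Y}$ ($E{\left(Y,g \right)} = \frac{\left(g - 2\right) \frac{1}{Y + Y}}{4} = \frac{\left(-2 + g\right) \frac{1}{2 Y}}{4} = \frac{\frac{1}{2} \frac{1}{Y} \left(-2 + g\right)}{4} = \frac{-2 + g}{8 Y}$)
$S{\left(G \right)} = 3 G^{2}$ ($S{\left(G \right)} = \left(G^{2} + G G\right) + G^{2} = \left(G^{2} + G^{2}\right) + G^{2} = 2 G^{2} + G^{2} = 3 G^{2}$)
$P{\left(I,l \right)} = \left(\frac{1}{20} - \frac{I}{40}\right) \left(I + l\right)$ ($P{\left(I,l \right)} = \left(I + l\right) \frac{-2 + I}{8 \left(-5\right)} = \left(I + l\right) \frac{1}{8} \left(- \frac{1}{5}\right) \left(-2 + I\right) = \left(I + l\right) \left(\frac{1}{20} - \frac{I}{40}\right) = \left(\frac{1}{20} - \frac{I}{40}\right) \left(I + l\right)$)
$S{\left(42 \right)} P{\left(-1,-5 \right)} = 3 \cdot 42^{2} \frac{\left(2 - -1\right) \left(-1 - 5\right)}{40} = 3 \cdot 1764 \cdot \frac{1}{40} \left(2 + 1\right) \left(-6\right) = 5292 \cdot \frac{1}{40} \cdot 3 \left(-6\right) = 5292 \left(- \frac{9}{20}\right) = - \frac{11907}{5}$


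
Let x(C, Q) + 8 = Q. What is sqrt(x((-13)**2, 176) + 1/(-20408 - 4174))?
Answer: 5*sqrt(4060725162)/24582 ≈ 12.961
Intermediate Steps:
x(C, Q) = -8 + Q
sqrt(x((-13)**2, 176) + 1/(-20408 - 4174)) = sqrt((-8 + 176) + 1/(-20408 - 4174)) = sqrt(168 + 1/(-24582)) = sqrt(168 - 1/24582) = sqrt(4129775/24582) = 5*sqrt(4060725162)/24582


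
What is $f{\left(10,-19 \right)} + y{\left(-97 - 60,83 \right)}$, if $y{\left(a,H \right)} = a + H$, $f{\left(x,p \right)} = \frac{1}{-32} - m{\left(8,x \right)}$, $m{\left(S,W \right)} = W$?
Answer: $- \frac{2689}{32} \approx -84.031$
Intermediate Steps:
$f{\left(x,p \right)} = - \frac{1}{32} - x$ ($f{\left(x,p \right)} = \frac{1}{-32} - x = - \frac{1}{32} - x$)
$y{\left(a,H \right)} = H + a$
$f{\left(10,-19 \right)} + y{\left(-97 - 60,83 \right)} = \left(- \frac{1}{32} - 10\right) + \left(83 - 157\right) = - \frac{321}{32} - 74 = - \frac{2689}{32}$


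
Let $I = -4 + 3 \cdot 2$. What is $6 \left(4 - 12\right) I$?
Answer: $-96$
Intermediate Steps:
$I = 2$ ($I = -4 + 6 = 2$)
$6 \left(4 - 12\right) I = 6 \left(4 - 12\right) 2 = 6 \left(-8\right) 2 = \left(-48\right) 2 = -96$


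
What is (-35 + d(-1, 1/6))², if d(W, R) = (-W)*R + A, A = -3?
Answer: 51529/36 ≈ 1431.4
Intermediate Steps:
d(W, R) = -3 - R*W (d(W, R) = (-W)*R - 3 = -R*W - 3 = -3 - R*W)
(-35 + d(-1, 1/6))² = (-35 + (-3 - 1*(-1)/6))² = (-35 + (-3 - 1*⅙*(-1)))² = (-35 + (-3 + ⅙))² = (-35 - 17/6)² = (-227/6)² = 51529/36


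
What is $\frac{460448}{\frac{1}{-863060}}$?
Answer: $-397394250880$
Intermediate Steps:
$\frac{460448}{\frac{1}{-863060}} = \frac{460448}{- \frac{1}{863060}} = 460448 \left(-863060\right) = -397394250880$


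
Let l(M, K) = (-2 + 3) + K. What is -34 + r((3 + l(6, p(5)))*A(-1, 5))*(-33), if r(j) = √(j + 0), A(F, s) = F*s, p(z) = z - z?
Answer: -34 - 66*I*√5 ≈ -34.0 - 147.58*I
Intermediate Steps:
p(z) = 0
l(M, K) = 1 + K
r(j) = √j
-34 + r((3 + l(6, p(5)))*A(-1, 5))*(-33) = -34 + √((3 + (1 + 0))*(-1*5))*(-33) = -34 + √((3 + 1)*(-5))*(-33) = -34 + √(4*(-5))*(-33) = -34 + √(-20)*(-33) = -34 + (2*I*√5)*(-33) = -34 - 66*I*√5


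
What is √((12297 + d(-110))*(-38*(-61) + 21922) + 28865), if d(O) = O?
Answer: √295441745 ≈ 17188.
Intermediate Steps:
√((12297 + d(-110))*(-38*(-61) + 21922) + 28865) = √((12297 - 110)*(-38*(-61) + 21922) + 28865) = √(12187*(2318 + 21922) + 28865) = √(12187*24240 + 28865) = √(295412880 + 28865) = √295441745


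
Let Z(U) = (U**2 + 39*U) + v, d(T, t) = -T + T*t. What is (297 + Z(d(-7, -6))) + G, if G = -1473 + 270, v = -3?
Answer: 3403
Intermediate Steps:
G = -1203
Z(U) = -3 + U**2 + 39*U (Z(U) = (U**2 + 39*U) - 3 = -3 + U**2 + 39*U)
(297 + Z(d(-7, -6))) + G = (297 + (-3 + (-7*(-1 - 6))**2 + 39*(-7*(-1 - 6)))) - 1203 = (297 + (-3 + (-7*(-7))**2 + 39*(-7*(-7)))) - 1203 = (297 + (-3 + 49**2 + 39*49)) - 1203 = (297 + (-3 + 2401 + 1911)) - 1203 = (297 + 4309) - 1203 = 4606 - 1203 = 3403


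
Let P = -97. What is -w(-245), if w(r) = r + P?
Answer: 342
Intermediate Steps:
w(r) = -97 + r (w(r) = r - 97 = -97 + r)
-w(-245) = -(-97 - 245) = -1*(-342) = 342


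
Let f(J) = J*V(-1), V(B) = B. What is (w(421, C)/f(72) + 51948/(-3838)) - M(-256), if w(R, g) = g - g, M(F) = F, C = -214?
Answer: 465290/1919 ≈ 242.46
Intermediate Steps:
w(R, g) = 0
f(J) = -J (f(J) = J*(-1) = -J)
(w(421, C)/f(72) + 51948/(-3838)) - M(-256) = (0/((-1*72)) + 51948/(-3838)) - 1*(-256) = (0/(-72) + 51948*(-1/3838)) + 256 = (0*(-1/72) - 25974/1919) + 256 = (0 - 25974/1919) + 256 = -25974/1919 + 256 = 465290/1919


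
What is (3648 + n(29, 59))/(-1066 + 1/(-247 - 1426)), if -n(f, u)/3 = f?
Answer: -1985851/594473 ≈ -3.3405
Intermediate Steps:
n(f, u) = -3*f
(3648 + n(29, 59))/(-1066 + 1/(-247 - 1426)) = (3648 - 3*29)/(-1066 + 1/(-247 - 1426)) = (3648 - 87)/(-1066 + 1/(-1673)) = 3561/(-1066 - 1/1673) = 3561/(-1783419/1673) = 3561*(-1673/1783419) = -1985851/594473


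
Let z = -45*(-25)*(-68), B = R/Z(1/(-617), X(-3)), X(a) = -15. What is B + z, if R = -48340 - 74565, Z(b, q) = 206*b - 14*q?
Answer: -9972178385/129364 ≈ -77086.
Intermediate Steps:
Z(b, q) = -14*q + 206*b
R = -122905
B = -75832385/129364 (B = -122905/(-14*(-15) + 206/(-617)) = -122905/(210 + 206*(-1/617)) = -122905/(210 - 206/617) = -122905/129364/617 = -122905*617/129364 = -75832385/129364 ≈ -586.19)
z = -76500 (z = 1125*(-68) = -76500)
B + z = -75832385/129364 - 76500 = -9972178385/129364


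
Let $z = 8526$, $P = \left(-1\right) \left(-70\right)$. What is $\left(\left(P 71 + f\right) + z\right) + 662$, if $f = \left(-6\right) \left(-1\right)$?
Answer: $14164$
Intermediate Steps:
$f = 6$
$P = 70$
$\left(\left(P 71 + f\right) + z\right) + 662 = \left(\left(70 \cdot 71 + 6\right) + 8526\right) + 662 = \left(\left(4970 + 6\right) + 8526\right) + 662 = \left(4976 + 8526\right) + 662 = 13502 + 662 = 14164$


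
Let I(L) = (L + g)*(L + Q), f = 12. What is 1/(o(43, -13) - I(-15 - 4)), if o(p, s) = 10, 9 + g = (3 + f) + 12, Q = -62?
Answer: -1/71 ≈ -0.014085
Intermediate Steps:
g = 18 (g = -9 + ((3 + 12) + 12) = -9 + (15 + 12) = -9 + 27 = 18)
I(L) = (-62 + L)*(18 + L) (I(L) = (L + 18)*(L - 62) = (18 + L)*(-62 + L) = (-62 + L)*(18 + L))
1/(o(43, -13) - I(-15 - 4)) = 1/(10 - (-1116 + (-15 - 4)² - 44*(-15 - 4))) = 1/(10 - (-1116 + (-19)² - 44*(-19))) = 1/(10 - (-1116 + 361 + 836)) = 1/(10 - 1*81) = 1/(10 - 81) = 1/(-71) = -1/71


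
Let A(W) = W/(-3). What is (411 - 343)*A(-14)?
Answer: 952/3 ≈ 317.33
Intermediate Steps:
A(W) = -W/3 (A(W) = W*(-1/3) = -W/3)
(411 - 343)*A(-14) = (411 - 343)*(-1/3*(-14)) = 68*(14/3) = 952/3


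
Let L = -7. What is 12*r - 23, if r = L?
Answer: -107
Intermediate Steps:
r = -7
12*r - 23 = 12*(-7) - 23 = -84 - 23 = -107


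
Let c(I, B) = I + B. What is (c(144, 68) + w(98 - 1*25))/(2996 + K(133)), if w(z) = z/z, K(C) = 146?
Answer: 213/3142 ≈ 0.067791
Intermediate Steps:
c(I, B) = B + I
w(z) = 1
(c(144, 68) + w(98 - 1*25))/(2996 + K(133)) = ((68 + 144) + 1)/(2996 + 146) = (212 + 1)/3142 = 213*(1/3142) = 213/3142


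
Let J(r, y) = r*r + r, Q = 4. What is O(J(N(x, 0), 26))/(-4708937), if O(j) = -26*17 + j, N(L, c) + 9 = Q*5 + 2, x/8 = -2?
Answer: 260/4708937 ≈ 5.5214e-5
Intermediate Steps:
x = -16 (x = 8*(-2) = -16)
N(L, c) = 13 (N(L, c) = -9 + (4*5 + 2) = -9 + (20 + 2) = -9 + 22 = 13)
J(r, y) = r + r² (J(r, y) = r² + r = r + r²)
O(j) = -442 + j
O(J(N(x, 0), 26))/(-4708937) = (-442 + 13*(1 + 13))/(-4708937) = (-442 + 13*14)*(-1/4708937) = (-442 + 182)*(-1/4708937) = -260*(-1/4708937) = 260/4708937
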